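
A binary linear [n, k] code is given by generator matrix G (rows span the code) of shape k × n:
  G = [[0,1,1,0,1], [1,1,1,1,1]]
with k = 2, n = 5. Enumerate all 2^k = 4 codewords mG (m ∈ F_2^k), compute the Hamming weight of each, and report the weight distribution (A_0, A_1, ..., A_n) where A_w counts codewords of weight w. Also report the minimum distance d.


Weight distribution: A_0 = 1, A_2 = 1, A_3 = 1, A_5 = 1. Minimum distance d = 2.

Enumerate all 2^2 = 4 messages m ∈ F_2^2.
For each, compute codeword c = mG in F_2^5, then tally its weight.
  m = 00 → c = 00000, weight = 0.
  m = 10 → c = 01101, weight = 3.
  m = 01 → c = 11111, weight = 5.
  m = 11 → c = 10010, weight = 2.
Tally weights:
  weight 0: 1 codewords.
  weight 2: 1 codewords.
  weight 3: 1 codewords.
  weight 5: 1 codewords.
Minimum distance d = smallest w > 0 with A_w > 0 = 2.
Sanity: Σ A_w = 4 = 2^2 = 4 ✓.


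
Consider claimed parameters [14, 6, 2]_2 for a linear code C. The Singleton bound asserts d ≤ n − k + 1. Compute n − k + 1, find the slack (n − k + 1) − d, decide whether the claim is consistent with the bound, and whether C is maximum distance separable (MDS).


Singleton RHS = n − k + 1 = 9, slack = 7, bound satisfied, not MDS.

Singleton bound: d ≤ n − k + 1.
Here n = 14, k = 6, so n − k + 1 = 9.
Given d = 2, check d ≤ 9: YES.
Slack = (n − k + 1) − d = 7.
The code is NOT MDS (slack = 7 > 0).
Description: the claimed parameters are [14, 6, 2]_2; such a code would be non-MDS.


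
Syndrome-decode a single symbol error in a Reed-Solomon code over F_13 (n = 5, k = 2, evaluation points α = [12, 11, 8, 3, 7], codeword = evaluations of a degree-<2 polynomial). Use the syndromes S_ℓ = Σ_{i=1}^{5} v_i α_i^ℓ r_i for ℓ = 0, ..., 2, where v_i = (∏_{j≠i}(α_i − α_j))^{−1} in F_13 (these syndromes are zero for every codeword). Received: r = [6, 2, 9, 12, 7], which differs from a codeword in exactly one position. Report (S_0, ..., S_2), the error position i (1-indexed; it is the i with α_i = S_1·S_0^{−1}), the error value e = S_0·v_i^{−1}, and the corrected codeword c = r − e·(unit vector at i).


S = (12, 1, 12), error at position 1, error magnitude e = 2, c = [4, 2, 9, 12, 7].

Step 1: column multipliers v_i = (∏_{j≠i}(α_i − α_j))^{−1} mod 13.
  i = 1 (α = 12): (12−11)(12−8)(12−3)(12−7) = 1·4·9·5 = 180 ≡ 11, so v_1 = 11^{−1} = 6 (mod 13).
  i = 2 (α = 11): (11−12)(11−8)(11−3)(11−7) = (−1)·3·8·4 = −96 ≡ 8, so v_2 = 8^{−1} = 5 (mod 13).
  i = 3 (α = 8): (8−12)(8−11)(8−3)(8−7) = (−4)·(−3)·5·1 = 60 ≡ 8, so v_3 = 8^{−1} = 5 (mod 13).
  i = 4 (α = 3): (3−12)(3−11)(3−8)(3−7) = (−9)·(−8)·(−5)·(−4) = 1440 ≡ 10, so v_4 = 10^{−1} = 4 (mod 13).
  i = 5 (α = 7): (7−12)(7−11)(7−8)(7−3) = (−5)·(−4)·(−1)·4 = −80 ≡ 11, so v_5 = 11^{−1} = 6 (mod 13).
  v = [6, 5, 5, 4, 6].
Step 2: syndromes of r = [6, 2, 9, 12, 7] (all sums mod 13).
  S_0 = Σ v_i r_i = 6·6 + 5·2 + 5·9 + 4·12 + 6·7 = 181 ≡ 12.
  S_1 = Σ v_i α_i r_i = 6·12·6 + 5·11·2 + 5·8·9 + 4·3·12 + 6·7·7 = 1340 ≡ 1.
  α_i^2 mod 13 = [1, 4, 12, 9, 10].
  S_2 = Σ v_i α_i^2 r_i = 6·1·6 + 5·4·2 + 5·12·9 + 4·9·12 + 6·10·7 = 1468 ≡ 12.
  S = (12, 1, 12) ≠ 0, so r is not a codeword (an error is present).
Step 3: locate the error. For a single error e at position i, S_ℓ = v_i·e·α_i^ℓ, so α_err = S_1/S_0.
  S_0^{−1} = 12^{−1} = 12 (mod 13), so α_err = 1·12 = 12 ≡ 12 = α_1. Error position i = 1.
  Consistency check: S_2/S_1 = 12·1 = 12 ≡ 12 = α_err ✓ (single-error assumption holds).
Step 4: error magnitude e = S_0/v_1 = S_0·∏_{j≠1}(α_1 − α_j) = 12·11 = 132 ≡ 2 (mod 13).
Step 5: correct position 1: c_1 = r_1 − e = 6 − 2 ≡ 4 (mod 13). Hence c = [4, 2, 9, 12, 7].
  Check: interpolating c through the α_i gives m(x) = 6 + 2·x (degree < 2) with m(α_i) = c_i for every i, so c is indeed a codeword.


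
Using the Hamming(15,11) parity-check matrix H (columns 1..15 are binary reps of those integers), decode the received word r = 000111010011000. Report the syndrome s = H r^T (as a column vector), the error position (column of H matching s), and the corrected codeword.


s = (1, 0, 0, 0)^T, error position = 8, corrected codeword c = 000111000011000

Compute s = H r^T mod 2 one row at a time:
  s_1 = 1 + 0 + 0 + 1 + 1 + 0 + 0 + 0 = 3 ≡ 1 (mod 2).
  s_2 = 1 + 1 + 1 + 0 + 1 + 0 + 0 + 0 = 4 ≡ 0 (mod 2).
  s_3 = 0 + 0 + 1 + 0 + 0 + 1 + 0 + 0 = 2 ≡ 0 (mod 2).
  s_4 = 0 + 0 + 1 + 0 + 0 + 1 + 0 + 0 = 2 ≡ 0 (mod 2).
s = (1, 0, 0, 0)^T — this equals column 8 of H (binary 1000), so error is at position 8.
Correct: flip bit 8 of r = 000111010011000 to get c = 000111000011000.


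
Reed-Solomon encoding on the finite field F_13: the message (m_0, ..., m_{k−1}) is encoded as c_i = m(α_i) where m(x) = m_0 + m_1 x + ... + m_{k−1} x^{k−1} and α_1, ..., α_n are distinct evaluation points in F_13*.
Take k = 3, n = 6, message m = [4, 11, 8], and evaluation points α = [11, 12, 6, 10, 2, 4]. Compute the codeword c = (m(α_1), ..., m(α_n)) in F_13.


c = [1, 1, 7, 4, 6, 7]

Message polynomial: m(x) = 4 + 11·x + 8·x^2 (mod 13).
For each evaluation point α_i, compute m(α_i) mod 13:
  α_1 = 11: Horner steps 8 → 8 → 1, so m(11) = 1.
  α_2 = 12: Horner steps 8 → 3 → 1, so m(12) = 1.
  α_3 = 6: Horner steps 8 → 7 → 7, so m(6) = 7.
  α_4 = 10: Horner steps 8 → 0 → 4, so m(10) = 4.
  α_5 = 2: Horner steps 8 → 1 → 6, so m(2) = 6.
  α_6 = 4: Horner steps 8 → 4 → 7, so m(4) = 7.
Codeword c = [1, 1, 7, 4, 6, 7] ∈ F_13^6.


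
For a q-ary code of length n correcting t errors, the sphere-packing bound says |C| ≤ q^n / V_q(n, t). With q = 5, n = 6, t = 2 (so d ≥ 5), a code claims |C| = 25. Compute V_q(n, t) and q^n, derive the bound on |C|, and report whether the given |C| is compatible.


V_q(n, t) = 265, q^n = 15625, Hamming bound = 58, |C| = 25 ≤ bound (satisfied).

Step 1: Compute V_q(n, t) = Σ_{j=0}^2 C(n, j) (q−1)^j.
  j = 0: C(6,0)·(4)^0 = 1·1 = 1.
  j = 1: C(6,1)·(4)^1 = 6·4 = 24.
  j = 2: C(6,2)·(4)^2 = 15·16 = 240.
  V_q(n, t) = 1 + 24 + 240 = 265.
Step 2: q^n = 5^6 = 15625.
Step 3: Hamming bound ⌊q^n / V_q(n,t)⌋ = ⌊15625/265⌋ = 58.
Step 4: Compare |C| = 25 to 58: satisfied.
The claimed |C| lies below the Hamming bound.


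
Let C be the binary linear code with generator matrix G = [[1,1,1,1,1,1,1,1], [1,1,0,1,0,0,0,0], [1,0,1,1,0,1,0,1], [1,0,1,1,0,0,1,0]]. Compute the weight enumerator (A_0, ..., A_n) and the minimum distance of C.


Weight distribution: A_0 = 1, A_2 = 1, A_3 = 4, A_4 = 4, A_5 = 4, A_6 = 1, A_8 = 1. Minimum distance d = 2.

Enumerate all 2^4 = 16 messages m ∈ F_2^4.
For each, compute codeword c = mG in F_2^8, then tally its weight.
  m = 0000 → c = 00000000, weight = 0.
  m = 1000 → c = 11111111, weight = 8.
  m = 0100 → c = 11010000, weight = 3.
  m = 1100 → c = 00101111, weight = 5.
  m = 0010 → c = 10110101, weight = 5.
  m = 1010 → c = 01001010, weight = 3.
  m = 0110 → c = 01100101, weight = 4.
  m = 1110 → c = 10011010, weight = 4.
  m = 0001 → c = 10110010, weight = 4.
  m = 1001 → c = 01001101, weight = 4.
  m = 0101 → c = 01100010, weight = 3.
  m = 1101 → c = 10011101, weight = 5.
  m = 0011 → c = 00000111, weight = 3.
  m = 1011 → c = 11111000, weight = 5.
  m = 0111 → c = 11010111, weight = 6.
  m = 1111 → c = 00101000, weight = 2.
Tally weights:
  weight 0: 1 codewords.
  weight 2: 1 codewords.
  weight 3: 4 codewords.
  weight 4: 4 codewords.
  weight 5: 4 codewords.
  weight 6: 1 codewords.
  weight 8: 1 codewords.
Minimum distance d = smallest w > 0 with A_w > 0 = 2.
Sanity: Σ A_w = 16 = 2^4 = 16 ✓.


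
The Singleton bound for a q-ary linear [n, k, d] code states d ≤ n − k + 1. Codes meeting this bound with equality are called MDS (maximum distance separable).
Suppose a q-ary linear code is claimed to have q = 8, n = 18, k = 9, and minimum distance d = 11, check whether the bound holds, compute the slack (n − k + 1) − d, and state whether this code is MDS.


Singleton RHS = n − k + 1 = 10, slack = -1, bound violated (no such code; not MDS).

Singleton bound: d ≤ n − k + 1.
Here n = 18, k = 9, so n − k + 1 = 10.
Given d = 11, check d ≤ 10: NO.
Slack = (n − k + 1) − d = -1.
The slack is negative: d = 11 exceeds n − k + 1 = 10 by 1, so the Singleton bound is violated and no linear [18, 9, 11]_8 code can exist. In particular it is not MDS (MDS requires d = n − k + 1 exactly).
Description: the claimed parameters are [18, 9, 11]_8; such a code would be impossible (violates the Singleton bound).


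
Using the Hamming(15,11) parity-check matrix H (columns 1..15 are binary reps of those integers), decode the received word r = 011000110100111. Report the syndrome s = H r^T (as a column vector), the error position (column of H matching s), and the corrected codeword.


s = (1, 0, 0, 0)^T, error position = 8, corrected codeword c = 011000100100111

Compute s = H r^T mod 2 one row at a time:
  s_1 = 1 + 0 + 1 + 0 + 0 + 1 + 1 + 1 = 5 ≡ 1 (mod 2).
  s_2 = 0 + 0 + 0 + 1 + 0 + 1 + 1 + 1 = 4 ≡ 0 (mod 2).
  s_3 = 1 + 1 + 0 + 1 + 1 + 0 + 1 + 1 = 6 ≡ 0 (mod 2).
  s_4 = 0 + 1 + 0 + 1 + 0 + 0 + 1 + 1 = 4 ≡ 0 (mod 2).
s = (1, 0, 0, 0)^T — this equals column 8 of H (binary 1000), so error is at position 8.
Correct: flip bit 8 of r = 011000110100111 to get c = 011000100100111.


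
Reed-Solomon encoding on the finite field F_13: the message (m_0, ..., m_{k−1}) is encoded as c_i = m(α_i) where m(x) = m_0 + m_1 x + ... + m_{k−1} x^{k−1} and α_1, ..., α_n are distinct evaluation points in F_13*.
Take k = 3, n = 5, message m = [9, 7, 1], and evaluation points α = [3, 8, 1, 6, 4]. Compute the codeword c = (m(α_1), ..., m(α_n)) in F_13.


c = [0, 12, 4, 9, 1]

Message polynomial: m(x) = 9 + 7·x + 1·x^2 (mod 13).
For each evaluation point α_i, compute m(α_i) mod 13:
  α_1 = 3: Horner steps 1 → 10 → 0, so m(3) = 0.
  α_2 = 8: Horner steps 1 → 2 → 12, so m(8) = 12.
  α_3 = 1: Horner steps 1 → 8 → 4, so m(1) = 4.
  α_4 = 6: Horner steps 1 → 0 → 9, so m(6) = 9.
  α_5 = 4: Horner steps 1 → 11 → 1, so m(4) = 1.
Codeword c = [0, 12, 4, 9, 1] ∈ F_13^5.


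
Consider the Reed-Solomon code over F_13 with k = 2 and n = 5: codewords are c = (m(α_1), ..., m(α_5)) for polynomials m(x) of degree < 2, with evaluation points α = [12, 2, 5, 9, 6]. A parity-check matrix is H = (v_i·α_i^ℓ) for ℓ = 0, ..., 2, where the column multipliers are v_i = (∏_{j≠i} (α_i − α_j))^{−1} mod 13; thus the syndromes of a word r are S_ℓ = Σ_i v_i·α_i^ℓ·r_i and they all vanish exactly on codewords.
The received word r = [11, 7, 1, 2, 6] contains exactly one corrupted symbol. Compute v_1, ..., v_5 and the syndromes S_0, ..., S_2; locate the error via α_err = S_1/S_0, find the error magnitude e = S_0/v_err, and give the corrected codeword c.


S = (9, 6, 4), error at position 3, error magnitude e = 11, c = [11, 7, 3, 2, 6].

Step 1: column multipliers v_i = (∏_{j≠i}(α_i − α_j))^{−1} mod 13.
  i = 1 (α = 12): (12−2)(12−5)(12−9)(12−6) = 10·7·3·6 = 1260 ≡ 12, so v_1 = 12^{−1} = 12 (mod 13).
  i = 2 (α = 2): (2−12)(2−5)(2−9)(2−6) = (−10)·(−3)·(−7)·(−4) = 840 ≡ 8, so v_2 = 8^{−1} = 5 (mod 13).
  i = 3 (α = 5): (5−12)(5−2)(5−9)(5−6) = (−7)·3·(−4)·(−1) = −84 ≡ 7, so v_3 = 7^{−1} = 2 (mod 13).
  i = 4 (α = 9): (9−12)(9−2)(9−5)(9−6) = (−3)·7·4·3 = −252 ≡ 8, so v_4 = 8^{−1} = 5 (mod 13).
  i = 5 (α = 6): (6−12)(6−2)(6−5)(6−9) = (−6)·4·1·(−3) = 72 ≡ 7, so v_5 = 7^{−1} = 2 (mod 13).
  v = [12, 5, 2, 5, 2].
Step 2: syndromes of r = [11, 7, 1, 2, 6] (all sums mod 13).
  S_0 = Σ v_i r_i = 12·11 + 5·7 + 2·1 + 5·2 + 2·6 = 191 ≡ 9.
  S_1 = Σ v_i α_i r_i = 12·12·11 + 5·2·7 + 2·5·1 + 5·9·2 + 2·6·6 = 1826 ≡ 6.
  α_i^2 mod 13 = [1, 4, 12, 3, 10].
  S_2 = Σ v_i α_i^2 r_i = 12·1·11 + 5·4·7 + 2·12·1 + 5·3·2 + 2·10·6 = 446 ≡ 4.
  S = (9, 6, 4) ≠ 0, so r is not a codeword (an error is present).
Step 3: locate the error. For a single error e at position i, S_ℓ = v_i·e·α_i^ℓ, so α_err = S_1/S_0.
  S_0^{−1} = 9^{−1} = 3 (mod 13), so α_err = 6·3 = 18 ≡ 5 = α_3. Error position i = 3.
  Consistency check: S_2/S_1 = 4·11 = 44 ≡ 5 = α_err ✓ (single-error assumption holds).
Step 4: error magnitude e = S_0/v_3 = S_0·∏_{j≠3}(α_3 − α_j) = 9·7 = 63 ≡ 11 (mod 13).
Step 5: correct position 3: c_3 = r_3 − e = 1 − 11 ≡ 3 (mod 13). Hence c = [11, 7, 3, 2, 6].
  Check: interpolating c through the α_i gives m(x) = 1 + 3·x (degree < 2) with m(α_i) = c_i for every i, so c is indeed a codeword.


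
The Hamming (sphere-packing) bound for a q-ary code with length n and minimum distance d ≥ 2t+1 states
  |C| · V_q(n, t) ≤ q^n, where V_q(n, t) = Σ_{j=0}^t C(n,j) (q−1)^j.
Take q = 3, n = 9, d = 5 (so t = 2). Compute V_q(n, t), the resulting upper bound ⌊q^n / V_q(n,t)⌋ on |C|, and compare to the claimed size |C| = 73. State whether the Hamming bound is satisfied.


V_q(n, t) = 163, q^n = 19683, Hamming bound = 120, |C| = 73 ≤ bound (satisfied).

Step 1: Compute V_q(n, t) = Σ_{j=0}^2 C(n, j) (q−1)^j.
  j = 0: C(9,0)·(2)^0 = 1·1 = 1.
  j = 1: C(9,1)·(2)^1 = 9·2 = 18.
  j = 2: C(9,2)·(2)^2 = 36·4 = 144.
  V_q(n, t) = 1 + 18 + 144 = 163.
Step 2: q^n = 3^9 = 19683.
Step 3: Hamming bound ⌊q^n / V_q(n,t)⌋ = ⌊19683/163⌋ = 120.
Step 4: Compare |C| = 73 to 120: satisfied.
The claimed |C| lies below the Hamming bound.


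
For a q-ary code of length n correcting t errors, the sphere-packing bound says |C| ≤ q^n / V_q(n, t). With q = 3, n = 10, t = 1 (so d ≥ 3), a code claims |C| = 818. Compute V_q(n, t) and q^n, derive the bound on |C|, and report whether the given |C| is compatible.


V_q(n, t) = 21, q^n = 59049, Hamming bound = 2811, |C| = 818 ≤ bound (satisfied).

Step 1: Compute V_q(n, t) = Σ_{j=0}^1 C(n, j) (q−1)^j.
  j = 0: C(10,0)·(2)^0 = 1·1 = 1.
  j = 1: C(10,1)·(2)^1 = 10·2 = 20.
  V_q(n, t) = 1 + 20 = 21.
Step 2: q^n = 3^10 = 59049.
Step 3: Hamming bound ⌊q^n / V_q(n,t)⌋ = ⌊59049/21⌋ = 2811.
Step 4: Compare |C| = 818 to 2811: satisfied.
The claimed |C| lies below the Hamming bound.


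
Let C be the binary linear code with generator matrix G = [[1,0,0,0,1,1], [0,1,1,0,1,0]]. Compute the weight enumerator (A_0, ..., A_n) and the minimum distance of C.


Weight distribution: A_0 = 1, A_3 = 2, A_4 = 1. Minimum distance d = 3.

Enumerate all 2^2 = 4 messages m ∈ F_2^2.
For each, compute codeword c = mG in F_2^6, then tally its weight.
  m = 00 → c = 000000, weight = 0.
  m = 10 → c = 100011, weight = 3.
  m = 01 → c = 011010, weight = 3.
  m = 11 → c = 111001, weight = 4.
Tally weights:
  weight 0: 1 codewords.
  weight 3: 2 codewords.
  weight 4: 1 codewords.
Minimum distance d = smallest w > 0 with A_w > 0 = 3.
Sanity: Σ A_w = 4 = 2^2 = 4 ✓.


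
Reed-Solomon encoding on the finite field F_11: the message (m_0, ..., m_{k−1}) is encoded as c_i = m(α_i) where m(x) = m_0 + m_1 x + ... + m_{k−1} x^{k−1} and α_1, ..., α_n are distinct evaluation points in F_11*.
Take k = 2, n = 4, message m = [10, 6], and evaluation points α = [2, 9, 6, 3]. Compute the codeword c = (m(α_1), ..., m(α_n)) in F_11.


c = [0, 9, 2, 6]

Message polynomial: m(x) = 10 + 6·x (mod 11).
For each evaluation point α_i, compute m(α_i) mod 11:
  α_1 = 2: Horner steps 6 → 0, so m(2) = 0.
  α_2 = 9: Horner steps 6 → 9, so m(9) = 9.
  α_3 = 6: Horner steps 6 → 2, so m(6) = 2.
  α_4 = 3: Horner steps 6 → 6, so m(3) = 6.
Codeword c = [0, 9, 2, 6] ∈ F_11^4.


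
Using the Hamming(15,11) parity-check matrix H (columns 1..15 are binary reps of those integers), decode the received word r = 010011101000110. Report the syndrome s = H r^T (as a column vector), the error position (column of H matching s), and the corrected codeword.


s = (1, 1, 0, 0)^T, error position = 12, corrected codeword c = 010011101001110

Compute s = H r^T mod 2 one row at a time:
  s_1 = 0 + 1 + 0 + 0 + 0 + 1 + 1 + 0 = 3 ≡ 1 (mod 2).
  s_2 = 0 + 1 + 1 + 1 + 0 + 1 + 1 + 0 = 5 ≡ 1 (mod 2).
  s_3 = 1 + 0 + 1 + 1 + 0 + 0 + 1 + 0 = 4 ≡ 0 (mod 2).
  s_4 = 0 + 0 + 1 + 1 + 1 + 0 + 1 + 0 = 4 ≡ 0 (mod 2).
s = (1, 1, 0, 0)^T — this equals column 12 of H (binary 1100), so error is at position 12.
Correct: flip bit 12 of r = 010011101000110 to get c = 010011101001110.


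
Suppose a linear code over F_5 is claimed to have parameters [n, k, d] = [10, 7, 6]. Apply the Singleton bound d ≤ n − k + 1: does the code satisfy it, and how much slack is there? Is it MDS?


Singleton RHS = n − k + 1 = 4, slack = -2, bound violated (no such code; not MDS).

Singleton bound: d ≤ n − k + 1.
Here n = 10, k = 7, so n − k + 1 = 4.
Given d = 6, check d ≤ 4: NO.
Slack = (n − k + 1) − d = -2.
The slack is negative: d = 6 exceeds n − k + 1 = 4 by 2, so the Singleton bound is violated and no linear [10, 7, 6]_5 code can exist. In particular it is not MDS (MDS requires d = n − k + 1 exactly).
Description: the claimed parameters are [10, 7, 6]_5; such a code would be impossible (violates the Singleton bound).


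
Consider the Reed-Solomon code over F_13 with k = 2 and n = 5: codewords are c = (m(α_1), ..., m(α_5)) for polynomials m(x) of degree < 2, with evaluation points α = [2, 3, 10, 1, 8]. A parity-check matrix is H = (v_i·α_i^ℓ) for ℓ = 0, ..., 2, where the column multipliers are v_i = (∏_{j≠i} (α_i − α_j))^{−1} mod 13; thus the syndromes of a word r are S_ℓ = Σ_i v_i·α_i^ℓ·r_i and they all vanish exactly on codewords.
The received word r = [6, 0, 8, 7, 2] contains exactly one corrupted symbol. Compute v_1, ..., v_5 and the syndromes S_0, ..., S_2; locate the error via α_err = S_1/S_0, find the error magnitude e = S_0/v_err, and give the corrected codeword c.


S = (12, 11, 9), error at position 1, error magnitude e = 9, c = [10, 0, 8, 7, 2].

Step 1: column multipliers v_i = (∏_{j≠i}(α_i − α_j))^{−1} mod 13.
  i = 1 (α = 2): (2−3)(2−10)(2−1)(2−8) = (−1)·(−8)·1·(−6) = −48 ≡ 4, so v_1 = 4^{−1} = 10 (mod 13).
  i = 2 (α = 3): (3−2)(3−10)(3−1)(3−8) = 1·(−7)·2·(−5) = 70 ≡ 5, so v_2 = 5^{−1} = 8 (mod 13).
  i = 3 (α = 10): (10−2)(10−3)(10−1)(10−8) = 8·7·9·2 = 1008 ≡ 7, so v_3 = 7^{−1} = 2 (mod 13).
  i = 4 (α = 1): (1−2)(1−3)(1−10)(1−8) = (−1)·(−2)·(−9)·(−7) = 126 ≡ 9, so v_4 = 9^{−1} = 3 (mod 13).
  i = 5 (α = 8): (8−2)(8−3)(8−10)(8−1) = 6·5·(−2)·7 = −420 ≡ 9, so v_5 = 9^{−1} = 3 (mod 13).
  v = [10, 8, 2, 3, 3].
Step 2: syndromes of r = [6, 0, 8, 7, 2] (all sums mod 13).
  S_0 = Σ v_i r_i = 10·6 + 8·0 + 2·8 + 3·7 + 3·2 = 103 ≡ 12.
  S_1 = Σ v_i α_i r_i = 10·2·6 + 8·3·0 + 2·10·8 + 3·1·7 + 3·8·2 = 349 ≡ 11.
  α_i^2 mod 13 = [4, 9, 9, 1, 12].
  S_2 = Σ v_i α_i^2 r_i = 10·4·6 + 8·9·0 + 2·9·8 + 3·1·7 + 3·12·2 = 477 ≡ 9.
  S = (12, 11, 9) ≠ 0, so r is not a codeword (an error is present).
Step 3: locate the error. For a single error e at position i, S_ℓ = v_i·e·α_i^ℓ, so α_err = S_1/S_0.
  S_0^{−1} = 12^{−1} = 12 (mod 13), so α_err = 11·12 = 132 ≡ 2 = α_1. Error position i = 1.
  Consistency check: S_2/S_1 = 9·6 = 54 ≡ 2 = α_err ✓ (single-error assumption holds).
Step 4: error magnitude e = S_0/v_1 = S_0·∏_{j≠1}(α_1 − α_j) = 12·4 = 48 ≡ 9 (mod 13).
Step 5: correct position 1: c_1 = r_1 − e = 6 − 9 ≡ 10 (mod 13). Hence c = [10, 0, 8, 7, 2].
  Check: interpolating c through the α_i gives m(x) = 4 + 3·x (degree < 2) with m(α_i) = c_i for every i, so c is indeed a codeword.


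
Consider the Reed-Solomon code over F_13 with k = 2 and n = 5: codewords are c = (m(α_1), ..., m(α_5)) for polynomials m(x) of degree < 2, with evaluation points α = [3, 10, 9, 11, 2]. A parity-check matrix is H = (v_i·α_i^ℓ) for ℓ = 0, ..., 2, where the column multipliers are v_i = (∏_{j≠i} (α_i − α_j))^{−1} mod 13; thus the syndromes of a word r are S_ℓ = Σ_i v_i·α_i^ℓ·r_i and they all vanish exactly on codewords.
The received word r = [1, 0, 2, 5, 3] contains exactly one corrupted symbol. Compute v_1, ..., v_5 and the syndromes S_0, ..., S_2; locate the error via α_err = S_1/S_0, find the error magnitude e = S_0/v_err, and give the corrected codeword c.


S = (7, 12, 2), error at position 4, error magnitude e = 7, c = [1, 0, 2, 11, 3].

Step 1: column multipliers v_i = (∏_{j≠i}(α_i − α_j))^{−1} mod 13.
  i = 1 (α = 3): (3−10)(3−9)(3−11)(3−2) = (−7)·(−6)·(−8)·1 = −336 ≡ 2, so v_1 = 2^{−1} = 7 (mod 13).
  i = 2 (α = 10): (10−3)(10−9)(10−11)(10−2) = 7·1·(−1)·8 = −56 ≡ 9, so v_2 = 9^{−1} = 3 (mod 13).
  i = 3 (α = 9): (9−3)(9−10)(9−11)(9−2) = 6·(−1)·(−2)·7 = 84 ≡ 6, so v_3 = 6^{−1} = 11 (mod 13).
  i = 4 (α = 11): (11−3)(11−10)(11−9)(11−2) = 8·1·2·9 = 144 ≡ 1, so v_4 = 1^{−1} = 1 (mod 13).
  i = 5 (α = 2): (2−3)(2−10)(2−9)(2−11) = (−1)·(−8)·(−7)·(−9) = 504 ≡ 10, so v_5 = 10^{−1} = 4 (mod 13).
  v = [7, 3, 11, 1, 4].
Step 2: syndromes of r = [1, 0, 2, 5, 3] (all sums mod 13).
  S_0 = Σ v_i r_i = 7·1 + 3·0 + 11·2 + 1·5 + 4·3 = 46 ≡ 7.
  S_1 = Σ v_i α_i r_i = 7·3·1 + 3·10·0 + 11·9·2 + 1·11·5 + 4·2·3 = 298 ≡ 12.
  α_i^2 mod 13 = [9, 9, 3, 4, 4].
  S_2 = Σ v_i α_i^2 r_i = 7·9·1 + 3·9·0 + 11·3·2 + 1·4·5 + 4·4·3 = 197 ≡ 2.
  S = (7, 12, 2) ≠ 0, so r is not a codeword (an error is present).
Step 3: locate the error. For a single error e at position i, S_ℓ = v_i·e·α_i^ℓ, so α_err = S_1/S_0.
  S_0^{−1} = 7^{−1} = 2 (mod 13), so α_err = 12·2 = 24 ≡ 11 = α_4. Error position i = 4.
  Consistency check: S_2/S_1 = 2·12 = 24 ≡ 11 = α_err ✓ (single-error assumption holds).
Step 4: error magnitude e = S_0/v_4 = S_0·∏_{j≠4}(α_4 − α_j) = 7·1 = 7 ≡ 7 (mod 13).
Step 5: correct position 4: c_4 = r_4 − e = 5 − 7 ≡ 11 (mod 13). Hence c = [1, 0, 2, 11, 3].
  Check: interpolating c through the α_i gives m(x) = 7 + 11·x (degree < 2) with m(α_i) = c_i for every i, so c is indeed a codeword.


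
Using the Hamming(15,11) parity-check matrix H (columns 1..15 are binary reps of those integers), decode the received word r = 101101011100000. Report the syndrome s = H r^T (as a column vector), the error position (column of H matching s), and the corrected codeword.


s = (1, 0, 1, 1)^T, error position = 11, corrected codeword c = 101101011110000

Compute s = H r^T mod 2 one row at a time:
  s_1 = 1 + 1 + 1 + 0 + 0 + 0 + 0 + 0 = 3 ≡ 1 (mod 2).
  s_2 = 1 + 0 + 1 + 0 + 0 + 0 + 0 + 0 = 2 ≡ 0 (mod 2).
  s_3 = 0 + 1 + 1 + 0 + 1 + 0 + 0 + 0 = 3 ≡ 1 (mod 2).
  s_4 = 1 + 1 + 0 + 0 + 1 + 0 + 0 + 0 = 3 ≡ 1 (mod 2).
s = (1, 0, 1, 1)^T — this equals column 11 of H (binary 1011), so error is at position 11.
Correct: flip bit 11 of r = 101101011100000 to get c = 101101011110000.


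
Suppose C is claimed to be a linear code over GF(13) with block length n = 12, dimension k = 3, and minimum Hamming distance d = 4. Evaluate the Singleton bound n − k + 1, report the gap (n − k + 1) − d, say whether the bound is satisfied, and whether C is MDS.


Singleton RHS = n − k + 1 = 10, slack = 6, bound satisfied, not MDS.

Singleton bound: d ≤ n − k + 1.
Here n = 12, k = 3, so n − k + 1 = 10.
Given d = 4, check d ≤ 10: YES.
Slack = (n − k + 1) − d = 6.
The code is NOT MDS (slack = 6 > 0).
Description: the claimed parameters are [12, 3, 4]_13; such a code would be non-MDS.


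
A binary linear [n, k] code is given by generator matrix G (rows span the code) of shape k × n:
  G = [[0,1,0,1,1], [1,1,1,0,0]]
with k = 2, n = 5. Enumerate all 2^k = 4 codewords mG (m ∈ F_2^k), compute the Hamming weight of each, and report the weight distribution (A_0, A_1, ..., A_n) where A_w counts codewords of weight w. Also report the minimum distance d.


Weight distribution: A_0 = 1, A_3 = 2, A_4 = 1. Minimum distance d = 3.

Enumerate all 2^2 = 4 messages m ∈ F_2^2.
For each, compute codeword c = mG in F_2^5, then tally its weight.
  m = 00 → c = 00000, weight = 0.
  m = 10 → c = 01011, weight = 3.
  m = 01 → c = 11100, weight = 3.
  m = 11 → c = 10111, weight = 4.
Tally weights:
  weight 0: 1 codewords.
  weight 3: 2 codewords.
  weight 4: 1 codewords.
Minimum distance d = smallest w > 0 with A_w > 0 = 3.
Sanity: Σ A_w = 4 = 2^2 = 4 ✓.


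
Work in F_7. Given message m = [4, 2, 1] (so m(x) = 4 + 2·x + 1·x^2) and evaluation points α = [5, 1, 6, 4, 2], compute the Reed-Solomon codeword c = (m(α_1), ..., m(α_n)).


c = [4, 0, 3, 0, 5]

Message polynomial: m(x) = 4 + 2·x + 1·x^2 (mod 7).
For each evaluation point α_i, compute m(α_i) mod 7:
  α_1 = 5: Horner steps 1 → 0 → 4, so m(5) = 4.
  α_2 = 1: Horner steps 1 → 3 → 0, so m(1) = 0.
  α_3 = 6: Horner steps 1 → 1 → 3, so m(6) = 3.
  α_4 = 4: Horner steps 1 → 6 → 0, so m(4) = 0.
  α_5 = 2: Horner steps 1 → 4 → 5, so m(2) = 5.
Codeword c = [4, 0, 3, 0, 5] ∈ F_7^5.


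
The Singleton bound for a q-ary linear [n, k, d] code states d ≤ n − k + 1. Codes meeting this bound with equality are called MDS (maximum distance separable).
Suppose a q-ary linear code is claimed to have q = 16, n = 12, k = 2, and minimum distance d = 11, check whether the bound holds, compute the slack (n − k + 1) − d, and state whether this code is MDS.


Singleton RHS = n − k + 1 = 11, slack = 0, bound satisfied, MDS.

Singleton bound: d ≤ n − k + 1.
Here n = 12, k = 2, so n − k + 1 = 11.
Given d = 11, check d ≤ 11: YES.
Slack = (n − k + 1) − d = 0.
The code is MDS (slack = 0).
Description: the claimed parameters are [12, 2, 11]_16; such a code would be MDS (meets Singleton bound).


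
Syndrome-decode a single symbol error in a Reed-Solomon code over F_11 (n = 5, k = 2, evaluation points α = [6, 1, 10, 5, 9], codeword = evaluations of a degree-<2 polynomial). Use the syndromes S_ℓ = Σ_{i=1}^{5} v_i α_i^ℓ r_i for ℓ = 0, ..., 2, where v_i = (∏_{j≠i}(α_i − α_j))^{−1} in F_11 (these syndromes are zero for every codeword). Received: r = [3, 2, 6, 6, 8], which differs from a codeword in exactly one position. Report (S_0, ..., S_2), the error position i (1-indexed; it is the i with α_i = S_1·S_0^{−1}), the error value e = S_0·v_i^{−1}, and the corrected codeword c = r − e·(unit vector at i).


S = (7, 2, 10), error at position 4, error magnitude e = 1, c = [3, 2, 6, 5, 8].

Step 1: column multipliers v_i = (∏_{j≠i}(α_i − α_j))^{−1} mod 11.
  i = 1 (α = 6): (6−1)(6−10)(6−5)(6−9) = 5·(−4)·1·(−3) = 60 ≡ 5, so v_1 = 5^{−1} = 9 (mod 11).
  i = 2 (α = 1): (1−6)(1−10)(1−5)(1−9) = (−5)·(−9)·(−4)·(−8) = 1440 ≡ 10, so v_2 = 10^{−1} = 10 (mod 11).
  i = 3 (α = 10): (10−6)(10−1)(10−5)(10−9) = 4·9·5·1 = 180 ≡ 4, so v_3 = 4^{−1} = 3 (mod 11).
  i = 4 (α = 5): (5−6)(5−1)(5−10)(5−9) = (−1)·4·(−5)·(−4) = −80 ≡ 8, so v_4 = 8^{−1} = 7 (mod 11).
  i = 5 (α = 9): (9−6)(9−1)(9−10)(9−5) = 3·8·(−1)·4 = −96 ≡ 3, so v_5 = 3^{−1} = 4 (mod 11).
  v = [9, 10, 3, 7, 4].
Step 2: syndromes of r = [3, 2, 6, 6, 8] (all sums mod 11).
  S_0 = Σ v_i r_i = 9·3 + 10·2 + 3·6 + 7·6 + 4·8 = 139 ≡ 7.
  S_1 = Σ v_i α_i r_i = 9·6·3 + 10·1·2 + 3·10·6 + 7·5·6 + 4·9·8 = 860 ≡ 2.
  α_i^2 mod 11 = [3, 1, 1, 3, 4].
  S_2 = Σ v_i α_i^2 r_i = 9·3·3 + 10·1·2 + 3·1·6 + 7·3·6 + 4·4·8 = 373 ≡ 10.
  S = (7, 2, 10) ≠ 0, so r is not a codeword (an error is present).
Step 3: locate the error. For a single error e at position i, S_ℓ = v_i·e·α_i^ℓ, so α_err = S_1/S_0.
  S_0^{−1} = 7^{−1} = 8 (mod 11), so α_err = 2·8 = 16 ≡ 5 = α_4. Error position i = 4.
  Consistency check: S_2/S_1 = 10·6 = 60 ≡ 5 = α_err ✓ (single-error assumption holds).
Step 4: error magnitude e = S_0/v_4 = S_0·∏_{j≠4}(α_4 − α_j) = 7·8 = 56 ≡ 1 (mod 11).
Step 5: correct position 4: c_4 = r_4 − e = 6 − 1 ≡ 5 (mod 11). Hence c = [3, 2, 6, 5, 8].
  Check: interpolating c through the α_i gives m(x) = 4 + 9·x (degree < 2) with m(α_i) = c_i for every i, so c is indeed a codeword.


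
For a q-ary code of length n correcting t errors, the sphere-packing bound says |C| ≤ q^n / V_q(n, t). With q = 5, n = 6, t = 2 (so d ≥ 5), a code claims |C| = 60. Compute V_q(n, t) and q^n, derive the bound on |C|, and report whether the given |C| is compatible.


V_q(n, t) = 265, q^n = 15625, Hamming bound = 58, |C| = 60 > bound (violated).

Step 1: Compute V_q(n, t) = Σ_{j=0}^2 C(n, j) (q−1)^j.
  j = 0: C(6,0)·(4)^0 = 1·1 = 1.
  j = 1: C(6,1)·(4)^1 = 6·4 = 24.
  j = 2: C(6,2)·(4)^2 = 15·16 = 240.
  V_q(n, t) = 1 + 24 + 240 = 265.
Step 2: q^n = 5^6 = 15625.
Step 3: Hamming bound ⌊q^n / V_q(n,t)⌋ = ⌊15625/265⌋ = 58.
Step 4: Compare |C| = 60 to 58: violated.
The claimed |C| lies above the Hamming bound, so no 5-ary code of length 6 with d ≥ 5 can have 60 codewords.


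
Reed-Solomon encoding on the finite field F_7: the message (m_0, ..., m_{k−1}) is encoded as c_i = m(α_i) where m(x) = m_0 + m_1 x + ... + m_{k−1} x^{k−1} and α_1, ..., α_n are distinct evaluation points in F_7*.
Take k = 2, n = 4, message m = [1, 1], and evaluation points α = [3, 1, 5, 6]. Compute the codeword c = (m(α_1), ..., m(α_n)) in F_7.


c = [4, 2, 6, 0]

Message polynomial: m(x) = 1 + 1·x (mod 7).
For each evaluation point α_i, compute m(α_i) mod 7:
  α_1 = 3: Horner steps 1 → 4, so m(3) = 4.
  α_2 = 1: Horner steps 1 → 2, so m(1) = 2.
  α_3 = 5: Horner steps 1 → 6, so m(5) = 6.
  α_4 = 6: Horner steps 1 → 0, so m(6) = 0.
Codeword c = [4, 2, 6, 0] ∈ F_7^4.


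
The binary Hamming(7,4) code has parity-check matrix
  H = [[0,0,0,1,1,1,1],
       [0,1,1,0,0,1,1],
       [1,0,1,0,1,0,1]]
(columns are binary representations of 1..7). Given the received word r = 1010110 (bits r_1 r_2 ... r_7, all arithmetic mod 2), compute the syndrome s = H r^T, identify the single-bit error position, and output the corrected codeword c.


s = (0, 0, 1)^T, error position = 1, corrected codeword c = 0010110

Compute s = H r^T mod 2 one row at a time:
  s_1 = 0 + 1 + 1 + 0 = 2 ≡ 0 (mod 2).
  s_2 = 0 + 1 + 1 + 0 = 2 ≡ 0 (mod 2).
  s_3 = 1 + 1 + 1 + 0 = 3 ≡ 1 (mod 2).
s = (0, 0, 1)^T — this equals column 1 of H (binary 001), so error is at position 1.
Correct: flip bit 1 of r = 1010110 to get c = 0010110.


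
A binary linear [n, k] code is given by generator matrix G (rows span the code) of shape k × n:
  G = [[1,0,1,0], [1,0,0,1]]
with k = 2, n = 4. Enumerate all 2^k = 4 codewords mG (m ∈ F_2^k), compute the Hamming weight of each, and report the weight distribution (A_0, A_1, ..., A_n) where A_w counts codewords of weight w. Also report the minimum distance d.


Weight distribution: A_0 = 1, A_2 = 3. Minimum distance d = 2.

Enumerate all 2^2 = 4 messages m ∈ F_2^2.
For each, compute codeword c = mG in F_2^4, then tally its weight.
  m = 00 → c = 0000, weight = 0.
  m = 10 → c = 1010, weight = 2.
  m = 01 → c = 1001, weight = 2.
  m = 11 → c = 0011, weight = 2.
Tally weights:
  weight 0: 1 codewords.
  weight 2: 3 codewords.
Minimum distance d = smallest w > 0 with A_w > 0 = 2.
Sanity: Σ A_w = 4 = 2^2 = 4 ✓.


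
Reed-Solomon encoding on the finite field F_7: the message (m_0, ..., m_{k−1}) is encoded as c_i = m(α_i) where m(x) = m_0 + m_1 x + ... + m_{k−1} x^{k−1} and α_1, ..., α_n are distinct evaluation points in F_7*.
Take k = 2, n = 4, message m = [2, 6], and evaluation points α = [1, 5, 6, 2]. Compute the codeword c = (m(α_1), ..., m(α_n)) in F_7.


c = [1, 4, 3, 0]

Message polynomial: m(x) = 2 + 6·x (mod 7).
For each evaluation point α_i, compute m(α_i) mod 7:
  α_1 = 1: Horner steps 6 → 1, so m(1) = 1.
  α_2 = 5: Horner steps 6 → 4, so m(5) = 4.
  α_3 = 6: Horner steps 6 → 3, so m(6) = 3.
  α_4 = 2: Horner steps 6 → 0, so m(2) = 0.
Codeword c = [1, 4, 3, 0] ∈ F_7^4.


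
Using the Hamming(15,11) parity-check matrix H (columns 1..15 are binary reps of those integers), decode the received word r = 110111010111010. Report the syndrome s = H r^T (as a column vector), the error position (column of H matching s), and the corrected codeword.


s = (1, 1, 1, 1)^T, error position = 15, corrected codeword c = 110111010111011

Compute s = H r^T mod 2 one row at a time:
  s_1 = 1 + 0 + 1 + 1 + 1 + 0 + 1 + 0 = 5 ≡ 1 (mod 2).
  s_2 = 1 + 1 + 1 + 0 + 1 + 0 + 1 + 0 = 5 ≡ 1 (mod 2).
  s_3 = 1 + 0 + 1 + 0 + 1 + 1 + 1 + 0 = 5 ≡ 1 (mod 2).
  s_4 = 1 + 0 + 1 + 0 + 0 + 1 + 0 + 0 = 3 ≡ 1 (mod 2).
s = (1, 1, 1, 1)^T — this equals column 15 of H (binary 1111), so error is at position 15.
Correct: flip bit 15 of r = 110111010111010 to get c = 110111010111011.


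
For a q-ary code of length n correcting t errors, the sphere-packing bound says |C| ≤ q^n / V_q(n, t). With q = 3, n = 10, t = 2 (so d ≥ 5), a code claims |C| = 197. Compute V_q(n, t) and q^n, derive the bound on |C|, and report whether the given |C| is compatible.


V_q(n, t) = 201, q^n = 59049, Hamming bound = 293, |C| = 197 ≤ bound (satisfied).

Step 1: Compute V_q(n, t) = Σ_{j=0}^2 C(n, j) (q−1)^j.
  j = 0: C(10,0)·(2)^0 = 1·1 = 1.
  j = 1: C(10,1)·(2)^1 = 10·2 = 20.
  j = 2: C(10,2)·(2)^2 = 45·4 = 180.
  V_q(n, t) = 1 + 20 + 180 = 201.
Step 2: q^n = 3^10 = 59049.
Step 3: Hamming bound ⌊q^n / V_q(n,t)⌋ = ⌊59049/201⌋ = 293.
Step 4: Compare |C| = 197 to 293: satisfied.
The claimed |C| lies below the Hamming bound.


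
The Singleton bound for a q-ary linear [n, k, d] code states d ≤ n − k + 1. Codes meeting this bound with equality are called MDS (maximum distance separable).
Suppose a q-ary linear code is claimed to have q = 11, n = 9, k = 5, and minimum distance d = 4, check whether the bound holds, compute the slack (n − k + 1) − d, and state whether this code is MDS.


Singleton RHS = n − k + 1 = 5, slack = 1, bound satisfied, not MDS.

Singleton bound: d ≤ n − k + 1.
Here n = 9, k = 5, so n − k + 1 = 5.
Given d = 4, check d ≤ 5: YES.
Slack = (n − k + 1) − d = 1.
The code is NOT MDS (slack = 1 > 0).
Description: the claimed parameters are [9, 5, 4]_11; such a code would be non-MDS.


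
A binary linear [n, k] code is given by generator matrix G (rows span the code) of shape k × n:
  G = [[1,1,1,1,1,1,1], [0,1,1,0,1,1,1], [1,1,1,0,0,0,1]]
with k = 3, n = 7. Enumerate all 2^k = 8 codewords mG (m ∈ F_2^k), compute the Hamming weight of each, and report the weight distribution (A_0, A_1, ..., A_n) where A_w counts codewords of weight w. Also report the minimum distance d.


Weight distribution: A_0 = 1, A_2 = 1, A_3 = 2, A_4 = 2, A_5 = 1, A_7 = 1. Minimum distance d = 2.

Enumerate all 2^3 = 8 messages m ∈ F_2^3.
For each, compute codeword c = mG in F_2^7, then tally its weight.
  m = 000 → c = 0000000, weight = 0.
  m = 100 → c = 1111111, weight = 7.
  m = 010 → c = 0110111, weight = 5.
  m = 110 → c = 1001000, weight = 2.
  m = 001 → c = 1110001, weight = 4.
  m = 101 → c = 0001110, weight = 3.
  m = 011 → c = 1000110, weight = 3.
  m = 111 → c = 0111001, weight = 4.
Tally weights:
  weight 0: 1 codewords.
  weight 2: 1 codewords.
  weight 3: 2 codewords.
  weight 4: 2 codewords.
  weight 5: 1 codewords.
  weight 7: 1 codewords.
Minimum distance d = smallest w > 0 with A_w > 0 = 2.
Sanity: Σ A_w = 8 = 2^3 = 8 ✓.


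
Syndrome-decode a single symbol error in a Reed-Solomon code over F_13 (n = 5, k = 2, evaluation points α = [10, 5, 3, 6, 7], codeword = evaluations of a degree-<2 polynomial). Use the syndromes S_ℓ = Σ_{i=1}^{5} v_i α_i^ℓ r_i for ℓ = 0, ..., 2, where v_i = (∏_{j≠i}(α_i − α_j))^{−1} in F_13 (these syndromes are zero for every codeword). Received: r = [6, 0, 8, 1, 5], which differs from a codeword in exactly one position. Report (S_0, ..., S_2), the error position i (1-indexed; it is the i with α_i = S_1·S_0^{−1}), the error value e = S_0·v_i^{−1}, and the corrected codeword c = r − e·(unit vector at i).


S = (8, 9, 2), error at position 4, error magnitude e = 5, c = [6, 0, 8, 9, 5].

Step 1: column multipliers v_i = (∏_{j≠i}(α_i − α_j))^{−1} mod 13.
  i = 1 (α = 10): (10−5)(10−3)(10−6)(10−7) = 5·7·4·3 = 420 ≡ 4, so v_1 = 4^{−1} = 10 (mod 13).
  i = 2 (α = 5): (5−10)(5−3)(5−6)(5−7) = (−5)·2·(−1)·(−2) = −20 ≡ 6, so v_2 = 6^{−1} = 11 (mod 13).
  i = 3 (α = 3): (3−10)(3−5)(3−6)(3−7) = (−7)·(−2)·(−3)·(−4) = 168 ≡ 12, so v_3 = 12^{−1} = 12 (mod 13).
  i = 4 (α = 6): (6−10)(6−5)(6−3)(6−7) = (−4)·1·3·(−1) = 12 ≡ 12, so v_4 = 12^{−1} = 12 (mod 13).
  i = 5 (α = 7): (7−10)(7−5)(7−3)(7−6) = (−3)·2·4·1 = −24 ≡ 2, so v_5 = 2^{−1} = 7 (mod 13).
  v = [10, 11, 12, 12, 7].
Step 2: syndromes of r = [6, 0, 8, 1, 5] (all sums mod 13).
  S_0 = Σ v_i r_i = 10·6 + 11·0 + 12·8 + 12·1 + 7·5 = 203 ≡ 8.
  S_1 = Σ v_i α_i r_i = 10·10·6 + 11·5·0 + 12·3·8 + 12·6·1 + 7·7·5 = 1205 ≡ 9.
  α_i^2 mod 13 = [9, 12, 9, 10, 10].
  S_2 = Σ v_i α_i^2 r_i = 10·9·6 + 11·12·0 + 12·9·8 + 12·10·1 + 7·10·5 = 1874 ≡ 2.
  S = (8, 9, 2) ≠ 0, so r is not a codeword (an error is present).
Step 3: locate the error. For a single error e at position i, S_ℓ = v_i·e·α_i^ℓ, so α_err = S_1/S_0.
  S_0^{−1} = 8^{−1} = 5 (mod 13), so α_err = 9·5 = 45 ≡ 6 = α_4. Error position i = 4.
  Consistency check: S_2/S_1 = 2·3 = 6 ≡ 6 = α_err ✓ (single-error assumption holds).
Step 4: error magnitude e = S_0/v_4 = S_0·∏_{j≠4}(α_4 − α_j) = 8·12 = 96 ≡ 5 (mod 13).
Step 5: correct position 4: c_4 = r_4 − e = 1 − 5 ≡ 9 (mod 13). Hence c = [6, 0, 8, 9, 5].
  Check: interpolating c through the α_i gives m(x) = 7 + 9·x (degree < 2) with m(α_i) = c_i for every i, so c is indeed a codeword.


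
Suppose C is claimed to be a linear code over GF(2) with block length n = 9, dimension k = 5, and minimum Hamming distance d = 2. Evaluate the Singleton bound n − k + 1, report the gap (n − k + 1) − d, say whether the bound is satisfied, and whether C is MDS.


Singleton RHS = n − k + 1 = 5, slack = 3, bound satisfied, not MDS.

Singleton bound: d ≤ n − k + 1.
Here n = 9, k = 5, so n − k + 1 = 5.
Given d = 2, check d ≤ 5: YES.
Slack = (n − k + 1) − d = 3.
The code is NOT MDS (slack = 3 > 0).
Description: the claimed parameters are [9, 5, 2]_2; such a code would be non-MDS.


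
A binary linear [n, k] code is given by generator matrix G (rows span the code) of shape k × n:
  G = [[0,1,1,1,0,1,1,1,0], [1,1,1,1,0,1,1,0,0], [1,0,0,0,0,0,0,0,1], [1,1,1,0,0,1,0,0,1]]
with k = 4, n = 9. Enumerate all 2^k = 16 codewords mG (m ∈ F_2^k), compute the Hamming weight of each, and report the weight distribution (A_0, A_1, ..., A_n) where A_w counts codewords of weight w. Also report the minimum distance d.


Weight distribution: A_0 = 1, A_2 = 3, A_3 = 4, A_5 = 4, A_6 = 3, A_8 = 1. Minimum distance d = 2.

Enumerate all 2^4 = 16 messages m ∈ F_2^4.
For each, compute codeword c = mG in F_2^9, then tally its weight.
  m = 0000 → c = 000000000, weight = 0.
  m = 1000 → c = 011101110, weight = 6.
  m = 0100 → c = 111101100, weight = 6.
  m = 1100 → c = 100000010, weight = 2.
  m = 0010 → c = 100000001, weight = 2.
  m = 1010 → c = 111101111, weight = 8.
  m = 0110 → c = 011101101, weight = 6.
  m = 1110 → c = 000000011, weight = 2.
  m = 0001 → c = 111001001, weight = 5.
  m = 1001 → c = 100100111, weight = 5.
  m = 0101 → c = 000100101, weight = 3.
  m = 1101 → c = 011001011, weight = 5.
  m = 0011 → c = 011001000, weight = 3.
  m = 1011 → c = 000100110, weight = 3.
  m = 0111 → c = 100100100, weight = 3.
  m = 1111 → c = 111001010, weight = 5.
Tally weights:
  weight 0: 1 codewords.
  weight 2: 3 codewords.
  weight 3: 4 codewords.
  weight 5: 4 codewords.
  weight 6: 3 codewords.
  weight 8: 1 codewords.
Minimum distance d = smallest w > 0 with A_w > 0 = 2.
Sanity: Σ A_w = 16 = 2^4 = 16 ✓.


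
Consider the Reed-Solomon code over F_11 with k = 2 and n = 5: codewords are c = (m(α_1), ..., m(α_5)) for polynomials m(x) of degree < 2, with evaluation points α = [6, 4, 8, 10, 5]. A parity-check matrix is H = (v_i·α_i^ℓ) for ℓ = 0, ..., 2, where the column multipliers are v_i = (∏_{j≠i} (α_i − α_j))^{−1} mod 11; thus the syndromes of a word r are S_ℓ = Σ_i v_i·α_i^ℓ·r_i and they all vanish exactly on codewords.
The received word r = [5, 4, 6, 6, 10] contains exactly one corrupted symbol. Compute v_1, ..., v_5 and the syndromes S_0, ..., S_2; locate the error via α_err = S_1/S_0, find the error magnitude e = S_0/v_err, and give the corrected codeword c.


S = (6, 5, 6), error at position 4, error magnitude e = 10, c = [5, 4, 6, 7, 10].

Step 1: column multipliers v_i = (∏_{j≠i}(α_i − α_j))^{−1} mod 11.
  i = 1 (α = 6): (6−4)(6−8)(6−10)(6−5) = 2·(−2)·(−4)·1 = 16 ≡ 5, so v_1 = 5^{−1} = 9 (mod 11).
  i = 2 (α = 4): (4−6)(4−8)(4−10)(4−5) = (−2)·(−4)·(−6)·(−1) = 48 ≡ 4, so v_2 = 4^{−1} = 3 (mod 11).
  i = 3 (α = 8): (8−6)(8−4)(8−10)(8−5) = 2·4·(−2)·3 = −48 ≡ 7, so v_3 = 7^{−1} = 8 (mod 11).
  i = 4 (α = 10): (10−6)(10−4)(10−8)(10−5) = 4·6·2·5 = 240 ≡ 9, so v_4 = 9^{−1} = 5 (mod 11).
  i = 5 (α = 5): (5−6)(5−4)(5−8)(5−10) = (−1)·1·(−3)·(−5) = −15 ≡ 7, so v_5 = 7^{−1} = 8 (mod 11).
  v = [9, 3, 8, 5, 8].
Step 2: syndromes of r = [5, 4, 6, 6, 10] (all sums mod 11).
  S_0 = Σ v_i r_i = 9·5 + 3·4 + 8·6 + 5·6 + 8·10 = 215 ≡ 6.
  S_1 = Σ v_i α_i r_i = 9·6·5 + 3·4·4 + 8·8·6 + 5·10·6 + 8·5·10 = 1402 ≡ 5.
  α_i^2 mod 11 = [3, 5, 9, 1, 3].
  S_2 = Σ v_i α_i^2 r_i = 9·3·5 + 3·5·4 + 8·9·6 + 5·1·6 + 8·3·10 = 897 ≡ 6.
  S = (6, 5, 6) ≠ 0, so r is not a codeword (an error is present).
Step 3: locate the error. For a single error e at position i, S_ℓ = v_i·e·α_i^ℓ, so α_err = S_1/S_0.
  S_0^{−1} = 6^{−1} = 2 (mod 11), so α_err = 5·2 = 10 ≡ 10 = α_4. Error position i = 4.
  Consistency check: S_2/S_1 = 6·9 = 54 ≡ 10 = α_err ✓ (single-error assumption holds).
Step 4: error magnitude e = S_0/v_4 = S_0·∏_{j≠4}(α_4 − α_j) = 6·9 = 54 ≡ 10 (mod 11).
Step 5: correct position 4: c_4 = r_4 − e = 6 − 10 ≡ 7 (mod 11). Hence c = [5, 4, 6, 7, 10].
  Check: interpolating c through the α_i gives m(x) = 2 + 6·x (degree < 2) with m(α_i) = c_i for every i, so c is indeed a codeword.
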